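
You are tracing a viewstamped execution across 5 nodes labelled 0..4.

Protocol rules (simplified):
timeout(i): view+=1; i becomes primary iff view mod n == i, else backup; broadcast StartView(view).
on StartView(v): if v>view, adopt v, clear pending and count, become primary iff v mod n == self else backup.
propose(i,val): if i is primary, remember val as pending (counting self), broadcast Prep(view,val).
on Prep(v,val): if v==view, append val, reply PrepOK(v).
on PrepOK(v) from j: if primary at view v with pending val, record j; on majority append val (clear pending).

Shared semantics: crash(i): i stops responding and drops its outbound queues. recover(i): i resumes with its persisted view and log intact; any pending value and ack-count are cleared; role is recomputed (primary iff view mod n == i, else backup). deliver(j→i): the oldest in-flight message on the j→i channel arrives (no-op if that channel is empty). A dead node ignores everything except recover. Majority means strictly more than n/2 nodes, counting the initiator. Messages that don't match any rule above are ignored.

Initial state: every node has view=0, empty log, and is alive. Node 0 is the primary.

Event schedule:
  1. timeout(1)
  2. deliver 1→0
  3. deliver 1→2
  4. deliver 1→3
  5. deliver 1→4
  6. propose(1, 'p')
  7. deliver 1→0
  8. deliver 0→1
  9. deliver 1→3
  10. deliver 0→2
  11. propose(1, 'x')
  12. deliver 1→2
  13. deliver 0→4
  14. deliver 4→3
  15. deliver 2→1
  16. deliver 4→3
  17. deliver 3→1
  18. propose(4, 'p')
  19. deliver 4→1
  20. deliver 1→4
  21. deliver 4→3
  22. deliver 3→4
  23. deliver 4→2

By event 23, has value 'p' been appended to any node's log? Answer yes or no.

yes

[1] timeout(1) → N1(prim v1 [-])
[2] deliver 1→0 → N0(back v1 [-])
[3] deliver 1→2 → N2(back v1 [-])
[4] deliver 1→3 → N3(back v1 [-])
[5] deliver 1→4 → N4(back v1 [-])
[6] propose(1,'p') → ∅
[7] deliver 1→0 → N0(back v1 [p])
[8] deliver 0→1 → ∅
[9] deliver 1→3 → N3(back v1 [p])
[10] deliver 0→2 → ∅
[11] propose(1,'x') → ∅
[12] deliver 1→2 → N2(back v1 [p])
[13] deliver 0→4 → ∅
[14] deliver 4→3 → ∅
[15] deliver 2→1 → ∅
[16] deliver 4→3 → ∅
[17] deliver 3→1 → N1(prim v1 [x])
[18] propose(4,'p') → ∅
[19] deliver 4→1 → ∅
[20] deliver 1→4 → N4(back v1 [p])
[21] deliver 4→3 → ∅
[22] deliver 3→4 → ∅
[23] deliver 4→2 → ∅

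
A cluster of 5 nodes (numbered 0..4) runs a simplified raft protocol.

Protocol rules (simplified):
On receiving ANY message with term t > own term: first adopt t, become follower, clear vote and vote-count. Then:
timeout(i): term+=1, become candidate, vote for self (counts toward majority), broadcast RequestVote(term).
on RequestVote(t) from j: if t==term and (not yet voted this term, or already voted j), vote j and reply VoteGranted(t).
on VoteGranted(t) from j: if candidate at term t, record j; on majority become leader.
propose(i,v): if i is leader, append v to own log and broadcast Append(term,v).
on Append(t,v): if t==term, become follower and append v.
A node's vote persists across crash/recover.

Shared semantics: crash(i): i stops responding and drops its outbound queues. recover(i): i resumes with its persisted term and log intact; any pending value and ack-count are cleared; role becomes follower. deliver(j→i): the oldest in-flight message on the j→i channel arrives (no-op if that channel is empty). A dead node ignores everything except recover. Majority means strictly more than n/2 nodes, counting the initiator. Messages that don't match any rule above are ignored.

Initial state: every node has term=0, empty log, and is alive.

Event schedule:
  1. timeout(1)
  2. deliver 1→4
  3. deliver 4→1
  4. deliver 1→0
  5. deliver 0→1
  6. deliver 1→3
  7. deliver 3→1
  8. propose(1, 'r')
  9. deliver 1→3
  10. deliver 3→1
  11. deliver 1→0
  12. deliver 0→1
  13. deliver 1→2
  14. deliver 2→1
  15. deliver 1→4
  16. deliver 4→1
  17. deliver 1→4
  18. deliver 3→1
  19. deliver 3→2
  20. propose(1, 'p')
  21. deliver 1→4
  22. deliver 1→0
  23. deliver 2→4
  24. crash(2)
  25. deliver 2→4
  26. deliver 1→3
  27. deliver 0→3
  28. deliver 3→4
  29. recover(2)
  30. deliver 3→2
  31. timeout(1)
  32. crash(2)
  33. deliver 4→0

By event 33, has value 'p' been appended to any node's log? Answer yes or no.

[1] timeout(1) → N1(cand t1 [-])
[2] deliver 1→4 → N4(foll t1 [-])
[3] deliver 4→1 → ∅
[4] deliver 1→0 → N0(foll t1 [-])
[5] deliver 0→1 → N1(lead t1 [-])
[6] deliver 1→3 → N3(foll t1 [-])
[7] deliver 3→1 → ∅
[8] propose(1,'r') → N1(lead t1 [r])
[9] deliver 1→3 → N3(foll t1 [r])
[10] deliver 3→1 → ∅
[11] deliver 1→0 → N0(foll t1 [r])
[12] deliver 0→1 → ∅
[13] deliver 1→2 → N2(foll t1 [-])
[14] deliver 2→1 → ∅
[15] deliver 1→4 → N4(foll t1 [r])
[16] deliver 4→1 → ∅
[17] deliver 1→4 → ∅
[18] deliver 3→1 → ∅
[19] deliver 3→2 → ∅
[20] propose(1,'p') → N1(lead t1 [r,p])
[21] deliver 1→4 → N4(foll t1 [r,p])
[22] deliver 1→0 → N0(foll t1 [r,p])
[23] deliver 2→4 → ∅
[24] crash(2) → N2(✗foll t1 [-])
[25] deliver 2→4 → ∅
[26] deliver 1→3 → N3(foll t1 [r,p])
[27] deliver 0→3 → ∅
[28] deliver 3→4 → ∅
[29] recover(2) → N2(foll t1 [-])
[30] deliver 3→2 → ∅
[31] timeout(1) → N1(cand t2 [r,p])
[32] crash(2) → N2(✗foll t1 [-])
[33] deliver 4→0 → ∅

yes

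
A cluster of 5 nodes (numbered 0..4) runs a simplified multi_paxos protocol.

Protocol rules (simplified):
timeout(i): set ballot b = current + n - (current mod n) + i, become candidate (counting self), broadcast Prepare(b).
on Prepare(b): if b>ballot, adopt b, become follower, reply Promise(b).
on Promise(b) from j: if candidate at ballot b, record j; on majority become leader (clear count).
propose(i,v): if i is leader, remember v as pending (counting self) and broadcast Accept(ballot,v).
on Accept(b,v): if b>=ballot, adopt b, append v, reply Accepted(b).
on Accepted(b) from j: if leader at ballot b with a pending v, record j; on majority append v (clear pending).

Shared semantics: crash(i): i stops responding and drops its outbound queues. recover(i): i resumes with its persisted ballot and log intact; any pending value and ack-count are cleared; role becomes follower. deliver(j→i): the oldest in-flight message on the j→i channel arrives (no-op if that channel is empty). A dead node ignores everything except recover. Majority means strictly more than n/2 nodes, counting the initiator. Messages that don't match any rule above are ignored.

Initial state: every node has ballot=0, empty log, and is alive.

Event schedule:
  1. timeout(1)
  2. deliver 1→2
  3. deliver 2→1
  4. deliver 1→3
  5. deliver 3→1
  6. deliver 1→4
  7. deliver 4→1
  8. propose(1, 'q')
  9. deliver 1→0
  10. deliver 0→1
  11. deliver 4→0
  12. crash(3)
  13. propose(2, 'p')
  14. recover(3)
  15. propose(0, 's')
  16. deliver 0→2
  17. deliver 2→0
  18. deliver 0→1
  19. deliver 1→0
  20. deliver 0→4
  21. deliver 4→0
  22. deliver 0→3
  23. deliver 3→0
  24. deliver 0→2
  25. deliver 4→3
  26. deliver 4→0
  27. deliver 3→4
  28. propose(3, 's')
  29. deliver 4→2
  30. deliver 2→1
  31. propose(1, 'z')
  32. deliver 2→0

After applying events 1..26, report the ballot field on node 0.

step 1 timeout(1): 1={cand,b=6,log=-}
step 2 deliver 1→2: 2={foll,b=6,log=-}
step 3 deliver 2→1: —
step 4 deliver 1→3: 3={foll,b=6,log=-}
step 5 deliver 3→1: 1={lead,b=6,log=-}
step 6 deliver 1→4: 4={foll,b=6,log=-}
step 7 deliver 4→1: —
step 8 propose(1,'q'): —
step 9 deliver 1→0: 0={foll,b=6,log=-}
step 10 deliver 0→1: —
step 11 deliver 4→0: —
step 12 crash(3): 3={✗foll,b=6,log=-}
step 13 propose(2,'p'): —
step 14 recover(3): 3={foll,b=6,log=-}
step 15 propose(0,'s'): —
step 16 deliver 0→2: —
step 17 deliver 2→0: —
step 18 deliver 0→1: —
step 19 deliver 1→0: 0={foll,b=6,log=q}
step 20 deliver 0→4: —
step 21 deliver 4→0: —
step 22 deliver 0→3: —
step 23 deliver 3→0: —
step 24 deliver 0→2: —
step 25 deliver 4→3: —
step 26 deliver 4→0: —

6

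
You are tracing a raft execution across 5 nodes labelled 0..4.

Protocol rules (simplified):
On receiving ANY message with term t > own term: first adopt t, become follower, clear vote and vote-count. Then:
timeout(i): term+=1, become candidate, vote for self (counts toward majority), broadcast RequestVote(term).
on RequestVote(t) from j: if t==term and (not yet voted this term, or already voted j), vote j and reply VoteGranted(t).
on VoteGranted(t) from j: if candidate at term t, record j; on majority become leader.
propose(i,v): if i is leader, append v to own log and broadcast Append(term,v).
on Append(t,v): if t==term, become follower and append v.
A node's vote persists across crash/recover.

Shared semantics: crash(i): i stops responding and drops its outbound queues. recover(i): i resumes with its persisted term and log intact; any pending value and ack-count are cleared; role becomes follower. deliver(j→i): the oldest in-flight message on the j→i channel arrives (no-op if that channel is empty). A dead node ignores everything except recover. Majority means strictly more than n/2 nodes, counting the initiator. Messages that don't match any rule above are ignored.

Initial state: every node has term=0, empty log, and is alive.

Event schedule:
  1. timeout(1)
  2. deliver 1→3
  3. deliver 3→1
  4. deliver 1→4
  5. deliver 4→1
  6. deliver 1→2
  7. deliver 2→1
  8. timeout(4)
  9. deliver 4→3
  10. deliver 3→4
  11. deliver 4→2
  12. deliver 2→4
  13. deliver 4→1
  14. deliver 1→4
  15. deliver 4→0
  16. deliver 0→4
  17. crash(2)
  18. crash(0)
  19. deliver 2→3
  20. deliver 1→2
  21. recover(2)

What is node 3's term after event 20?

after 1 — timeout(1): n1:cand/t1/[-]
after 2 — deliver 1→3: n3:foll/t1/[-]
after 3 — deliver 3→1: ·
after 4 — deliver 1→4: n4:foll/t1/[-]
after 5 — deliver 4→1: n1:lead/t1/[-]
after 6 — deliver 1→2: n2:foll/t1/[-]
after 7 — deliver 2→1: ·
after 8 — timeout(4): n4:cand/t2/[-]
after 9 — deliver 4→3: n3:foll/t2/[-]
after 10 — deliver 3→4: ·
after 11 — deliver 4→2: n2:foll/t2/[-]
after 12 — deliver 2→4: n4:lead/t2/[-]
after 13 — deliver 4→1: n1:foll/t2/[-]
after 14 — deliver 1→4: ·
after 15 — deliver 4→0: n0:foll/t2/[-]
after 16 — deliver 0→4: ·
after 17 — crash(2): n2:✗foll/t2/[-]
after 18 — crash(0): n0:✗foll/t2/[-]
after 19 — deliver 2→3: ·
after 20 — deliver 1→2: ·

2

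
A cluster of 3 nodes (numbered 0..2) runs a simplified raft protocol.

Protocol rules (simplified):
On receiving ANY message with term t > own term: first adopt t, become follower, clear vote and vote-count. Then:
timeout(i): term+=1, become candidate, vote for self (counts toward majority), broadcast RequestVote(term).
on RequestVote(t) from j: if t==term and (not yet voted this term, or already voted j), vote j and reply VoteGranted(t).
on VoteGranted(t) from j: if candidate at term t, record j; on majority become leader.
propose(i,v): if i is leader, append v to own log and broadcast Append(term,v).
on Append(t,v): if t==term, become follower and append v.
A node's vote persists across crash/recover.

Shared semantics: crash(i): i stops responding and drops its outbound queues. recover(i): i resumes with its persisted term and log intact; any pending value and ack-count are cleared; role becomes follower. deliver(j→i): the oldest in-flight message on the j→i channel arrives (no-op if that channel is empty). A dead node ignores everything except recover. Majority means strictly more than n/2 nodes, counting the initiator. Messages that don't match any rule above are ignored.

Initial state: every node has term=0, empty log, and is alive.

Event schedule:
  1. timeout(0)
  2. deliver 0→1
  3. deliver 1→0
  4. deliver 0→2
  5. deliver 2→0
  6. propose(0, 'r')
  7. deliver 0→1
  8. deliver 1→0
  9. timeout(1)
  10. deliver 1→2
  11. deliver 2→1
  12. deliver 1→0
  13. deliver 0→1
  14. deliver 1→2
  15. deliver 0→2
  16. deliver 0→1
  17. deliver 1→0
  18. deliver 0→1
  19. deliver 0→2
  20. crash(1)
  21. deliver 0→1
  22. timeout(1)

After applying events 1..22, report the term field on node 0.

[1] timeout(0) → N0(cand t1 [-])
[2] deliver 0→1 → N1(foll t1 [-])
[3] deliver 1→0 → N0(lead t1 [-])
[4] deliver 0→2 → N2(foll t1 [-])
[5] deliver 2→0 → ∅
[6] propose(0,'r') → N0(lead t1 [r])
[7] deliver 0→1 → N1(foll t1 [r])
[8] deliver 1→0 → ∅
[9] timeout(1) → N1(cand t2 [r])
[10] deliver 1→2 → N2(foll t2 [-])
[11] deliver 2→1 → N1(lead t2 [r])
[12] deliver 1→0 → N0(foll t2 [r])
[13] deliver 0→1 → ∅
[14] deliver 1→2 → ∅
[15] deliver 0→2 → ∅
[16] deliver 0→1 → ∅
[17] deliver 1→0 → ∅
[18] deliver 0→1 → ∅
[19] deliver 0→2 → ∅
[20] crash(1) → N1(✗lead t2 [r])
[21] deliver 0→1 → ∅
[22] timeout(1) → ∅

2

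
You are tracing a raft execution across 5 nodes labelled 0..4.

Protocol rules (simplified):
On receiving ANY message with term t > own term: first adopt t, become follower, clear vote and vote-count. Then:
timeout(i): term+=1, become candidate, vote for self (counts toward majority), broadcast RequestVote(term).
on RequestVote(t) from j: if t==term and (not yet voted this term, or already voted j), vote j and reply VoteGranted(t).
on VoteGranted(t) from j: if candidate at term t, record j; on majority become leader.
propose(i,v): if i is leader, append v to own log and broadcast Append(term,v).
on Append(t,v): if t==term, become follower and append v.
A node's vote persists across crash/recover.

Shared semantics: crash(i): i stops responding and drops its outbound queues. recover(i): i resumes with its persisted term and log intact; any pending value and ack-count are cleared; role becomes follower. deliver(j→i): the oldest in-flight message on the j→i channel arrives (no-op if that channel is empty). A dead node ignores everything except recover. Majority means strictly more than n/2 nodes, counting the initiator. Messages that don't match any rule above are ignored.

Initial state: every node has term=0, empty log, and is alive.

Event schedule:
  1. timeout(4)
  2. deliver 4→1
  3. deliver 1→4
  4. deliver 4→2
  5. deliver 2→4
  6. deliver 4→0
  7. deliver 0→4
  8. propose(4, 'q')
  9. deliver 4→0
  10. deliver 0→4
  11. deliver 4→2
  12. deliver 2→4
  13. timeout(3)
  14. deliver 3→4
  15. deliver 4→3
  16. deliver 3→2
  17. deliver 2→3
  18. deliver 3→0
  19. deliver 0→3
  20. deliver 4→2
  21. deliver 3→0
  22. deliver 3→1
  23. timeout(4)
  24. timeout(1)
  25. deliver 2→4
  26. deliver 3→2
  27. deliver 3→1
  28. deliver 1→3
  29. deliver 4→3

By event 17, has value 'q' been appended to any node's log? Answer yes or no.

yes

after 1 — timeout(4): n4:cand/t1/[-]
after 2 — deliver 4→1: n1:foll/t1/[-]
after 3 — deliver 1→4: ·
after 4 — deliver 4→2: n2:foll/t1/[-]
after 5 — deliver 2→4: n4:lead/t1/[-]
after 6 — deliver 4→0: n0:foll/t1/[-]
after 7 — deliver 0→4: ·
after 8 — propose(4,'q'): n4:lead/t1/[q]
after 9 — deliver 4→0: n0:foll/t1/[q]
after 10 — deliver 0→4: ·
after 11 — deliver 4→2: n2:foll/t1/[q]
after 12 — deliver 2→4: ·
after 13 — timeout(3): n3:cand/t1/[-]
after 14 — deliver 3→4: ·
after 15 — deliver 4→3: ·
after 16 — deliver 3→2: ·
after 17 — deliver 2→3: ·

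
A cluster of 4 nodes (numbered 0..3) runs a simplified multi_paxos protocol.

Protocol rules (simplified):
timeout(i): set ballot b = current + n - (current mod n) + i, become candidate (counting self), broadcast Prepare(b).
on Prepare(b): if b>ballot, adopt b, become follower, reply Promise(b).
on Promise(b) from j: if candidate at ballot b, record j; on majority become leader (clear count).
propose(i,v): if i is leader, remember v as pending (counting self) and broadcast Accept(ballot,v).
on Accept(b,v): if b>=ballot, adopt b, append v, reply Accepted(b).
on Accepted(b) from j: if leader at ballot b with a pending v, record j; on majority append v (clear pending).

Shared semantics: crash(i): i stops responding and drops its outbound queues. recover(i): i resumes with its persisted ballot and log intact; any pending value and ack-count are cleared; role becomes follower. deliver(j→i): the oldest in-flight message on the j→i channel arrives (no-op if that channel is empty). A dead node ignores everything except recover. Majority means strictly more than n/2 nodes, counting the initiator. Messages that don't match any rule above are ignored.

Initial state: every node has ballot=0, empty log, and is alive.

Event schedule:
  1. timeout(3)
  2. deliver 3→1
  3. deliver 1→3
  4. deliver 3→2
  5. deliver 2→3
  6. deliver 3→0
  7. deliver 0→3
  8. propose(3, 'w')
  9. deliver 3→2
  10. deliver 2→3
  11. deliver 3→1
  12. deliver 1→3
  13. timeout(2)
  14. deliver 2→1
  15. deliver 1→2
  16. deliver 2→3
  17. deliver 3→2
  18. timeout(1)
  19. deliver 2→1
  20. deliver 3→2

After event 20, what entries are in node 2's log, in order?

w

e1 timeout(3): 3[cand,b=7,-]
e2 deliver 3→1: 1[foll,b=7,-]
e3 deliver 1→3: ·
e4 deliver 3→2: 2[foll,b=7,-]
e5 deliver 2→3: 3[lead,b=7,-]
e6 deliver 3→0: 0[foll,b=7,-]
e7 deliver 0→3: ·
e8 propose(3,'w'): ·
e9 deliver 3→2: 2[foll,b=7,w]
e10 deliver 2→3: ·
e11 deliver 3→1: 1[foll,b=7,w]
e12 deliver 1→3: 3[lead,b=7,w]
e13 timeout(2): 2[cand,b=10,w]
e14 deliver 2→1: 1[foll,b=10,w]
e15 deliver 1→2: ·
e16 deliver 2→3: 3[foll,b=10,w]
e17 deliver 3→2: 2[lead,b=10,w]
e18 timeout(1): 1[cand,b=13,w]
e19 deliver 2→1: ·
e20 deliver 3→2: ·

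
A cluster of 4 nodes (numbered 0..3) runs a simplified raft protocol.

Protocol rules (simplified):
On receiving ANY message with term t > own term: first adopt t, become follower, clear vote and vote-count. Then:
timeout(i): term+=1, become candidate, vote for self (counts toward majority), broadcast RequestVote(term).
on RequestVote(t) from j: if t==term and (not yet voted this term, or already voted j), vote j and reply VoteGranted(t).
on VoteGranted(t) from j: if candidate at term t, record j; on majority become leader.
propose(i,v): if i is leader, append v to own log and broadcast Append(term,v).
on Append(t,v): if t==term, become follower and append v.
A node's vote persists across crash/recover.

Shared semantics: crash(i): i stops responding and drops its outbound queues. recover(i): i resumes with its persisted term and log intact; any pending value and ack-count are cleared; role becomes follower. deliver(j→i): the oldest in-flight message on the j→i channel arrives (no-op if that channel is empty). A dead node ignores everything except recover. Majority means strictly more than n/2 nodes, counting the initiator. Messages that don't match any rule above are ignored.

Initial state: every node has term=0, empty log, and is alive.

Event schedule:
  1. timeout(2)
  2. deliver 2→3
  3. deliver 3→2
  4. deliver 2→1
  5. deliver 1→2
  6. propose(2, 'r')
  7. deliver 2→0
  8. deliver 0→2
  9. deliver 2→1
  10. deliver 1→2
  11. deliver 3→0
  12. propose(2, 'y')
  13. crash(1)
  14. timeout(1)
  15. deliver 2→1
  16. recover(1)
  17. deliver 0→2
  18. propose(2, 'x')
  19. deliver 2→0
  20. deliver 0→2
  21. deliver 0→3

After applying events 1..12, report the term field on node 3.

after 1 — timeout(2): n2:cand/t1/[-]
after 2 — deliver 2→3: n3:foll/t1/[-]
after 3 — deliver 3→2: ·
after 4 — deliver 2→1: n1:foll/t1/[-]
after 5 — deliver 1→2: n2:lead/t1/[-]
after 6 — propose(2,'r'): n2:lead/t1/[r]
after 7 — deliver 2→0: n0:foll/t1/[-]
after 8 — deliver 0→2: ·
after 9 — deliver 2→1: n1:foll/t1/[r]
after 10 — deliver 1→2: ·
after 11 — deliver 3→0: ·
after 12 — propose(2,'y'): n2:lead/t1/[r,y]

1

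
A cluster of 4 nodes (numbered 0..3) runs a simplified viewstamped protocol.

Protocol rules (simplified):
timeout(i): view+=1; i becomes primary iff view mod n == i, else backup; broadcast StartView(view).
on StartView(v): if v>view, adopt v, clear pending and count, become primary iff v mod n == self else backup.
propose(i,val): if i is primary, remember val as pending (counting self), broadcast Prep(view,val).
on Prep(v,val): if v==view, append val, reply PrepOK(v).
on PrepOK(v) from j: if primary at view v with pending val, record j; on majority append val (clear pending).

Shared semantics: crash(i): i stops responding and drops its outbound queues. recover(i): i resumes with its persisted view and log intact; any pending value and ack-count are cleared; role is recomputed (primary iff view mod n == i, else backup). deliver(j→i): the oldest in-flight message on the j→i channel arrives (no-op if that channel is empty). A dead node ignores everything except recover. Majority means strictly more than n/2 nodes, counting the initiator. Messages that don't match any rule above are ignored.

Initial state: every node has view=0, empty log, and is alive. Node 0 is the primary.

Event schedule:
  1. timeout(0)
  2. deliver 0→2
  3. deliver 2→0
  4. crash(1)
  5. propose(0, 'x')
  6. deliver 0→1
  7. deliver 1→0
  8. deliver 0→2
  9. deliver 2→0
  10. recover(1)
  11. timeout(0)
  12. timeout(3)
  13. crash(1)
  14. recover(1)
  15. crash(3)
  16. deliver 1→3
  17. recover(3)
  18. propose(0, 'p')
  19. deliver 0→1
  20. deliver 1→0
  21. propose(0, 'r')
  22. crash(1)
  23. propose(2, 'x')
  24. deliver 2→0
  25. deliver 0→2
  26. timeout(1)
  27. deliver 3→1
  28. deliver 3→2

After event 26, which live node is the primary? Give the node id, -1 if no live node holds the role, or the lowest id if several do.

e1 timeout(0): 0[back,v=1,-]
e2 deliver 0→2: 2[back,v=1,-]
e3 deliver 2→0: ·
e4 crash(1): 1[✗back,v=0,-]
e5 propose(0,'x'): ·
e6 deliver 0→1: ·
e7 deliver 1→0: ·
e8 deliver 0→2: ·
e9 deliver 2→0: ·
e10 recover(1): 1[back,v=0,-]
e11 timeout(0): 0[back,v=2,-]
e12 timeout(3): 3[back,v=1,-]
e13 crash(1): 1[✗back,v=0,-]
e14 recover(1): 1[back,v=0,-]
e15 crash(3): 3[✗back,v=1,-]
e16 deliver 1→3: ·
e17 recover(3): 3[back,v=1,-]
e18 propose(0,'p'): ·
e19 deliver 0→1: 1[prim,v=1,-]
e20 deliver 1→0: ·
e21 propose(0,'r'): ·
e22 crash(1): 1[✗prim,v=1,-]
e23 propose(2,'x'): ·
e24 deliver 2→0: ·
e25 deliver 0→2: 2[prim,v=2,-]
e26 timeout(1): ·

2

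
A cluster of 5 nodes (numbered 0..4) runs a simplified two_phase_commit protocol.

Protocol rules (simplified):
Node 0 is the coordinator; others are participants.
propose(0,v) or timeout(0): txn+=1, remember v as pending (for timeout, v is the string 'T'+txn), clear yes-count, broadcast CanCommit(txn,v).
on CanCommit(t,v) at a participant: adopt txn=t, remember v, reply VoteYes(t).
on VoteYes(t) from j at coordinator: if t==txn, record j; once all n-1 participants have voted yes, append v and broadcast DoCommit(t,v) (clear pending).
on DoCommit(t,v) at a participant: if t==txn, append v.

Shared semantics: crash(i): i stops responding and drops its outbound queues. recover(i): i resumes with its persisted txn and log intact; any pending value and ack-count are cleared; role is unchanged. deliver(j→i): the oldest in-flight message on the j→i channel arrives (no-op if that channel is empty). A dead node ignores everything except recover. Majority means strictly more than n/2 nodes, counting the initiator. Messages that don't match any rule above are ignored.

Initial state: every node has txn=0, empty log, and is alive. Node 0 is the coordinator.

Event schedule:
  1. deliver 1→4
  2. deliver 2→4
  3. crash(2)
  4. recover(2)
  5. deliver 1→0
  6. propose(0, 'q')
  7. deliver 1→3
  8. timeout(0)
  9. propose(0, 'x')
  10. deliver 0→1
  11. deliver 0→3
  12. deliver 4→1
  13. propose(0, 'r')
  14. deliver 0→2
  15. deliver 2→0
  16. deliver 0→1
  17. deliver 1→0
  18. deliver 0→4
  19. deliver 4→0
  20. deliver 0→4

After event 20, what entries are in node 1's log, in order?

empty

step 1 deliver 1→4: —
step 2 deliver 2→4: —
step 3 crash(2): 2={✗part,t=0,log=-}
step 4 recover(2): 2={part,t=0,log=-}
step 5 deliver 1→0: —
step 6 propose(0,'q'): 0={coor,t=1,log=-}
step 7 deliver 1→3: —
step 8 timeout(0): 0={coor,t=2,log=-}
step 9 propose(0,'x'): 0={coor,t=3,log=-}
step 10 deliver 0→1: 1={part,t=1,log=-}
step 11 deliver 0→3: 3={part,t=1,log=-}
step 12 deliver 4→1: —
step 13 propose(0,'r'): 0={coor,t=4,log=-}
step 14 deliver 0→2: 2={part,t=1,log=-}
step 15 deliver 2→0: —
step 16 deliver 0→1: 1={part,t=2,log=-}
step 17 deliver 1→0: —
step 18 deliver 0→4: 4={part,t=1,log=-}
step 19 deliver 4→0: —
step 20 deliver 0→4: 4={part,t=2,log=-}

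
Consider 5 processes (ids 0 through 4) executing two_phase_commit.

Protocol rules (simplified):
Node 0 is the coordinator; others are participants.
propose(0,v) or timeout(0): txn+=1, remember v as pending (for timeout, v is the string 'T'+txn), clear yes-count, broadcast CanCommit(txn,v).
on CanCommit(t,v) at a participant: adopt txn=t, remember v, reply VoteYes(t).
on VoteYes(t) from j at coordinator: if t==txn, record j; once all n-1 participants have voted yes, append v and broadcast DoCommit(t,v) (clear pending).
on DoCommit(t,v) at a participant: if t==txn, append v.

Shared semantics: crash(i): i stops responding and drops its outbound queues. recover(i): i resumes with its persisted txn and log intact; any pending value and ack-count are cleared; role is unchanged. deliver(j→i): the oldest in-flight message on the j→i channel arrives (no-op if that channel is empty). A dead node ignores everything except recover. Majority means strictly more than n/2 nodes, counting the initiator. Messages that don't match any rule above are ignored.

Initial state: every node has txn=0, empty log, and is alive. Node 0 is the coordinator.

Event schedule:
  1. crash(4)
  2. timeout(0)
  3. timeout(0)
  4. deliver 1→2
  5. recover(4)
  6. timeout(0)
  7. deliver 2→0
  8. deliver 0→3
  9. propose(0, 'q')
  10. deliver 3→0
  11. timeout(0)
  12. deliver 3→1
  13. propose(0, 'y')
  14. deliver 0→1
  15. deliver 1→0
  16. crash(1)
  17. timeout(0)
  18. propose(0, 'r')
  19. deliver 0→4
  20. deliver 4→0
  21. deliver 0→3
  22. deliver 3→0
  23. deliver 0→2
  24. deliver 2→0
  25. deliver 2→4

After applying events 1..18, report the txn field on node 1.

[1] crash(4) → N4(✗part t0 [-])
[2] timeout(0) → N0(coor t1 [-])
[3] timeout(0) → N0(coor t2 [-])
[4] deliver 1→2 → ∅
[5] recover(4) → N4(part t0 [-])
[6] timeout(0) → N0(coor t3 [-])
[7] deliver 2→0 → ∅
[8] deliver 0→3 → N3(part t1 [-])
[9] propose(0,'q') → N0(coor t4 [-])
[10] deliver 3→0 → ∅
[11] timeout(0) → N0(coor t5 [-])
[12] deliver 3→1 → ∅
[13] propose(0,'y') → N0(coor t6 [-])
[14] deliver 0→1 → N1(part t1 [-])
[15] deliver 1→0 → ∅
[16] crash(1) → N1(✗part t1 [-])
[17] timeout(0) → N0(coor t7 [-])
[18] propose(0,'r') → N0(coor t8 [-])

1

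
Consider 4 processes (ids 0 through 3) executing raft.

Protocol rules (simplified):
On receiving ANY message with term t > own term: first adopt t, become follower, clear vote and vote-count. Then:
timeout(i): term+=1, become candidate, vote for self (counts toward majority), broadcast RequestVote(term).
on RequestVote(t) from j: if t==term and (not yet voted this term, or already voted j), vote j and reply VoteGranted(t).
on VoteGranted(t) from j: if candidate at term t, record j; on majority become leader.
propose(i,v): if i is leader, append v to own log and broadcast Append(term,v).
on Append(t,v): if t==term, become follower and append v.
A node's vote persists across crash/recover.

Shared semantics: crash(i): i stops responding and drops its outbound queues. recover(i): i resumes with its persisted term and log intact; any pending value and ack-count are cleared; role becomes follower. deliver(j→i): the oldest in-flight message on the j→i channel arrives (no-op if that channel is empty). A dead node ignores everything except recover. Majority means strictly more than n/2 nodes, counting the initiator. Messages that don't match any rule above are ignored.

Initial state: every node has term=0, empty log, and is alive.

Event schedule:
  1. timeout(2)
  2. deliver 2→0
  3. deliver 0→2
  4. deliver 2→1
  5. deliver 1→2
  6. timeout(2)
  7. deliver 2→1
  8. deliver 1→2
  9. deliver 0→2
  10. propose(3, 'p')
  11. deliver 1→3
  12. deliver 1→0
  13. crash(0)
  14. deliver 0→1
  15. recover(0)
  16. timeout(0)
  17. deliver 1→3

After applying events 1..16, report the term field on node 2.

[1] timeout(2) → N2(cand t1 [-])
[2] deliver 2→0 → N0(foll t1 [-])
[3] deliver 0→2 → ∅
[4] deliver 2→1 → N1(foll t1 [-])
[5] deliver 1→2 → N2(lead t1 [-])
[6] timeout(2) → N2(cand t2 [-])
[7] deliver 2→1 → N1(foll t2 [-])
[8] deliver 1→2 → ∅
[9] deliver 0→2 → ∅
[10] propose(3,'p') → ∅
[11] deliver 1→3 → ∅
[12] deliver 1→0 → ∅
[13] crash(0) → N0(✗foll t1 [-])
[14] deliver 0→1 → ∅
[15] recover(0) → N0(foll t1 [-])
[16] timeout(0) → N0(cand t2 [-])

2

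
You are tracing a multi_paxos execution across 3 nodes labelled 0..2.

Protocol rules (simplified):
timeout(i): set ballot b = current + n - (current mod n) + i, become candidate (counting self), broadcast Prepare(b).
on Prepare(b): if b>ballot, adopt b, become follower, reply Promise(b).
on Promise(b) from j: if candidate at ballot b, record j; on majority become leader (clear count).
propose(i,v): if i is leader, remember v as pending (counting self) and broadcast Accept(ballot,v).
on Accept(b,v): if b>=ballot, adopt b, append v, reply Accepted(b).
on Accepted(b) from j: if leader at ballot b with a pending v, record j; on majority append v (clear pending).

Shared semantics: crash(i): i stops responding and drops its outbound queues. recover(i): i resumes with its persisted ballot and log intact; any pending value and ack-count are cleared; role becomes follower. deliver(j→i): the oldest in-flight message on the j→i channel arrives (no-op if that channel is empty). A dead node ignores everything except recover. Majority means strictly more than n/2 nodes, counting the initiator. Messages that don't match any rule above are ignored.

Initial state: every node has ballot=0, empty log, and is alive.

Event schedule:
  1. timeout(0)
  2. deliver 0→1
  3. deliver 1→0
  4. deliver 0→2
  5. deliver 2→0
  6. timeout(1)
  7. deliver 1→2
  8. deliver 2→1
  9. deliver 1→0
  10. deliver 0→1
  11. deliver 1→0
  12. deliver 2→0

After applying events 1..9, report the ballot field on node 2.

7

[1] timeout(0) → N0(cand b3 [-])
[2] deliver 0→1 → N1(foll b3 [-])
[3] deliver 1→0 → N0(lead b3 [-])
[4] deliver 0→2 → N2(foll b3 [-])
[5] deliver 2→0 → ∅
[6] timeout(1) → N1(cand b7 [-])
[7] deliver 1→2 → N2(foll b7 [-])
[8] deliver 2→1 → N1(lead b7 [-])
[9] deliver 1→0 → N0(foll b7 [-])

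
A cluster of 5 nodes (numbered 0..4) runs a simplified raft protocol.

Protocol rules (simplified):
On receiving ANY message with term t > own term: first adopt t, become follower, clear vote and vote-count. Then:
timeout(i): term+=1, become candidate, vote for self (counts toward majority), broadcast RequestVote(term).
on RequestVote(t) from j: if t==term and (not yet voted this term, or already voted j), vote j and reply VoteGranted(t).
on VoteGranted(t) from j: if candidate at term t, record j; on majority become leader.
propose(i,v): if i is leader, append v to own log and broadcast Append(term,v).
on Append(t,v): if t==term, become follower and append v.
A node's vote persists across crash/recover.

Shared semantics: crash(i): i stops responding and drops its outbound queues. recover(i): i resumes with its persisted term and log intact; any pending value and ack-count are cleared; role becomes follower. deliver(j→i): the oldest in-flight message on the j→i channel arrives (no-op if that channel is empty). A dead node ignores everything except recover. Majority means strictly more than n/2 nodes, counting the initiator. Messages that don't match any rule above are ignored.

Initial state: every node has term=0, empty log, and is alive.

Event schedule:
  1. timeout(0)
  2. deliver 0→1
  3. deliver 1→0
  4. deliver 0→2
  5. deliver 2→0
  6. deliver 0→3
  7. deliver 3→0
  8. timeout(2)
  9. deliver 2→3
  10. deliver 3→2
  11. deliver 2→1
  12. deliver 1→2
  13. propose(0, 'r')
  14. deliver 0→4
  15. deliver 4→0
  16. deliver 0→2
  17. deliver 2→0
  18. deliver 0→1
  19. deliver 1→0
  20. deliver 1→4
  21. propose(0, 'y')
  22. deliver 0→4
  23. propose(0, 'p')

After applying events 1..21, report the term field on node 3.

2

step 1 timeout(0): 0={cand,t=1,log=-}
step 2 deliver 0→1: 1={foll,t=1,log=-}
step 3 deliver 1→0: —
step 4 deliver 0→2: 2={foll,t=1,log=-}
step 5 deliver 2→0: 0={lead,t=1,log=-}
step 6 deliver 0→3: 3={foll,t=1,log=-}
step 7 deliver 3→0: —
step 8 timeout(2): 2={cand,t=2,log=-}
step 9 deliver 2→3: 3={foll,t=2,log=-}
step 10 deliver 3→2: —
step 11 deliver 2→1: 1={foll,t=2,log=-}
step 12 deliver 1→2: 2={lead,t=2,log=-}
step 13 propose(0,'r'): 0={lead,t=1,log=r}
step 14 deliver 0→4: 4={foll,t=1,log=-}
step 15 deliver 4→0: —
step 16 deliver 0→2: —
step 17 deliver 2→0: 0={foll,t=2,log=r}
step 18 deliver 0→1: —
step 19 deliver 1→0: —
step 20 deliver 1→4: —
step 21 propose(0,'y'): —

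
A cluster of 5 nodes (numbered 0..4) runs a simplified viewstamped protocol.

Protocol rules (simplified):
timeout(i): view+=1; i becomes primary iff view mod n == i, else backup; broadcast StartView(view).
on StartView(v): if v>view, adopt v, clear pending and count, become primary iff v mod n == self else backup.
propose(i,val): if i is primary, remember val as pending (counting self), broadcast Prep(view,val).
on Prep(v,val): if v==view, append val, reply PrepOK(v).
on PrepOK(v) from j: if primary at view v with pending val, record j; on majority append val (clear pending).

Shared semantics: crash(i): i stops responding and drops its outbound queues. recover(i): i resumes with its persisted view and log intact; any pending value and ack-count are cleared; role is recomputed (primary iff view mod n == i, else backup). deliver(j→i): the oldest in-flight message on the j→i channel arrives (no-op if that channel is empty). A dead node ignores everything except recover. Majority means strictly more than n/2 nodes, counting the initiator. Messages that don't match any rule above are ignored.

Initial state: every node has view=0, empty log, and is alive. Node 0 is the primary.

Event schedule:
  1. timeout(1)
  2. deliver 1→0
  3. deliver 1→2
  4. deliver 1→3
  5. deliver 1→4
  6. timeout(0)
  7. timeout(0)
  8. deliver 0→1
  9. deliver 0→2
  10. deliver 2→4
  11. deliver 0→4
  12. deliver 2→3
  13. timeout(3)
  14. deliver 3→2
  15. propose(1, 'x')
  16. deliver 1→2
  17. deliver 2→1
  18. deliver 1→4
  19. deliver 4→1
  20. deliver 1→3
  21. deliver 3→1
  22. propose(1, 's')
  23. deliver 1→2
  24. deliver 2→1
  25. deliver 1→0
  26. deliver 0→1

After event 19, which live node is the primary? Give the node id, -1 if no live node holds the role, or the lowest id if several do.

2

[1] timeout(1) → N1(prim v1 [-])
[2] deliver 1→0 → N0(back v1 [-])
[3] deliver 1→2 → N2(back v1 [-])
[4] deliver 1→3 → N3(back v1 [-])
[5] deliver 1→4 → N4(back v1 [-])
[6] timeout(0) → N0(back v2 [-])
[7] timeout(0) → N0(back v3 [-])
[8] deliver 0→1 → N1(back v2 [-])
[9] deliver 0→2 → N2(prim v2 [-])
[10] deliver 2→4 → ∅
[11] deliver 0→4 → N4(back v2 [-])
[12] deliver 2→3 → ∅
[13] timeout(3) → N3(back v2 [-])
[14] deliver 3→2 → ∅
[15] propose(1,'x') → ∅
[16] deliver 1→2 → ∅
[17] deliver 2→1 → ∅
[18] deliver 1→4 → ∅
[19] deliver 4→1 → ∅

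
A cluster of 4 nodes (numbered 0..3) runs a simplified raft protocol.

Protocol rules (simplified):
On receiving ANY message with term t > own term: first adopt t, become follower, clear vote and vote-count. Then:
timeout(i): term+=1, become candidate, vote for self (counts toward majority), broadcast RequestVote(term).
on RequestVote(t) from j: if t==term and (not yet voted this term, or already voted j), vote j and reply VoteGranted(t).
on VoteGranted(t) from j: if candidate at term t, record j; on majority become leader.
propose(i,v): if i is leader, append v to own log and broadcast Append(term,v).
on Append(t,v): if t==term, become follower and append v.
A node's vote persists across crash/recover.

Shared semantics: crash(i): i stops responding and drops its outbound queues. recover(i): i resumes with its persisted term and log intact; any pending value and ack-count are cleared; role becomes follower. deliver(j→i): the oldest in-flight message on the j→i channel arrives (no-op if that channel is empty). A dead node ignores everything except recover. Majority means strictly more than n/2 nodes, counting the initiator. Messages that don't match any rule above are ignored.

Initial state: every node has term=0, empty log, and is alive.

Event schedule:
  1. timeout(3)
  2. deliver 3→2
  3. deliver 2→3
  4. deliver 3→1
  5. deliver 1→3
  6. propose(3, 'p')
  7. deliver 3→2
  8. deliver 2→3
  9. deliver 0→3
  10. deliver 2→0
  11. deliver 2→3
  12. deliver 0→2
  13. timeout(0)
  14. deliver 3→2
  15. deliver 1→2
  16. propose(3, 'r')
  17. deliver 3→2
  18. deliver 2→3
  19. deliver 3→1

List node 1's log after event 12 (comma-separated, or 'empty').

empty

step 1 timeout(3): 3={cand,t=1,log=-}
step 2 deliver 3→2: 2={foll,t=1,log=-}
step 3 deliver 2→3: —
step 4 deliver 3→1: 1={foll,t=1,log=-}
step 5 deliver 1→3: 3={lead,t=1,log=-}
step 6 propose(3,'p'): 3={lead,t=1,log=p}
step 7 deliver 3→2: 2={foll,t=1,log=p}
step 8 deliver 2→3: —
step 9 deliver 0→3: —
step 10 deliver 2→0: —
step 11 deliver 2→3: —
step 12 deliver 0→2: —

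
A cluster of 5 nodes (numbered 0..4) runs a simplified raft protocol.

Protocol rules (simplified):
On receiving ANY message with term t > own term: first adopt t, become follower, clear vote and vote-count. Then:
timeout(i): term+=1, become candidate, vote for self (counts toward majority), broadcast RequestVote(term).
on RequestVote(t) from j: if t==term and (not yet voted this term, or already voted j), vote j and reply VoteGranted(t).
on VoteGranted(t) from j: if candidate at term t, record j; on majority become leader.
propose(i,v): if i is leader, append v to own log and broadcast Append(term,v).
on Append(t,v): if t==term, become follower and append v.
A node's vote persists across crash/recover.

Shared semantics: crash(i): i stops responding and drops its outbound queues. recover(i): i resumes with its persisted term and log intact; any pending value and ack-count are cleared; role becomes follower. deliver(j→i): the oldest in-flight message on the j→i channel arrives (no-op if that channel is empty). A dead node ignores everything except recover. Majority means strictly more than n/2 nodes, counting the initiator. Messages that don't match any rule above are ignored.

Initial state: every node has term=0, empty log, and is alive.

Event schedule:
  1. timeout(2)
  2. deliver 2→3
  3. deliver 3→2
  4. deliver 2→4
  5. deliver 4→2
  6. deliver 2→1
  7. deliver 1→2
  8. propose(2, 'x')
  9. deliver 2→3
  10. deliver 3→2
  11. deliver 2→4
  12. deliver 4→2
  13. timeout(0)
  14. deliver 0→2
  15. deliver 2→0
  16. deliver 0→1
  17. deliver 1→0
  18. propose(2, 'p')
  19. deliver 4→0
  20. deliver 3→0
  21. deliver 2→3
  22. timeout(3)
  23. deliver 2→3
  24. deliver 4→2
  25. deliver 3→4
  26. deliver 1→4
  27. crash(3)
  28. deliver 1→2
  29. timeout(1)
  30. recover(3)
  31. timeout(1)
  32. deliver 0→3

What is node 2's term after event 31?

1. timeout(2):  <2:cand t1 ->
2. deliver 2→3:  <3:foll t1 ->
3. deliver 3→2:  nop
4. deliver 2→4:  <4:foll t1 ->
5. deliver 4→2:  <2:lead t1 ->
6. deliver 2→1:  <1:foll t1 ->
7. deliver 1→2:  nop
8. propose(2,'x'):  <2:lead t1 x>
9. deliver 2→3:  <3:foll t1 x>
10. deliver 3→2:  nop
11. deliver 2→4:  <4:foll t1 x>
12. deliver 4→2:  nop
13. timeout(0):  <0:cand t1 ->
14. deliver 0→2:  nop
15. deliver 2→0:  nop
16. deliver 0→1:  nop
17. deliver 1→0:  nop
18. propose(2,'p'):  <2:lead t1 x,p>
19. deliver 4→0:  nop
20. deliver 3→0:  nop
21. deliver 2→3:  <3:foll t1 x,p>
22. timeout(3):  <3:cand t2 x,p>
23. deliver 2→3:  nop
24. deliver 4→2:  nop
25. deliver 3→4:  <4:foll t2 x>
26. deliver 1→4:  nop
27. crash(3):  <3:✗cand t2 x,p>
28. deliver 1→2:  nop
29. timeout(1):  <1:cand t2 ->
30. recover(3):  <3:foll t2 x,p>
31. timeout(1):  <1:cand t3 ->

1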